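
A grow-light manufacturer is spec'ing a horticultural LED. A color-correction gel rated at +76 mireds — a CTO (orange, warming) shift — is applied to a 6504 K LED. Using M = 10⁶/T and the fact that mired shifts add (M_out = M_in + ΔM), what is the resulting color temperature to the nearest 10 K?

M_in = 10⁶/6504 = 153.75 mireds.
M_out = 153.75 + (+76) = 229.75 mireds.
T_out = 10⁶/229.75 = 4352.5 K → 4350 K.

4350 K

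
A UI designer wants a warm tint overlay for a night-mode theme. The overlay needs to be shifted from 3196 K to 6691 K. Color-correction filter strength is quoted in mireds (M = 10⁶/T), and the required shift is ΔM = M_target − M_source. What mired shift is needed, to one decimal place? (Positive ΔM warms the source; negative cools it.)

-163.4 mireds

M_source = 10⁶/3196 = 312.891; M_target = 10⁶/6691 = 149.454.
ΔM = 149.454 − 312.891 = -163.437 → -163.4 mireds, a cooling shift.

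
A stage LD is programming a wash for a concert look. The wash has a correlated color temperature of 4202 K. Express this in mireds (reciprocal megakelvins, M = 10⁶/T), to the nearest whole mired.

238 mireds

M = 10⁶ / 4202 = 237.982 → 238 mireds.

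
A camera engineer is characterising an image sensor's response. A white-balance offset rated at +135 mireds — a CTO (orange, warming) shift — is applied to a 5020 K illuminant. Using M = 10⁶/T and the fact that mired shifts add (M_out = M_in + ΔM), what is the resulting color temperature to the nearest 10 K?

M_in = 10⁶/5020 = 199.20 mireds.
M_out = 199.20 + (+135) = 334.20 mireds.
T_out = 10⁶/334.20 = 2992.2 K → 2990 K.

2990 K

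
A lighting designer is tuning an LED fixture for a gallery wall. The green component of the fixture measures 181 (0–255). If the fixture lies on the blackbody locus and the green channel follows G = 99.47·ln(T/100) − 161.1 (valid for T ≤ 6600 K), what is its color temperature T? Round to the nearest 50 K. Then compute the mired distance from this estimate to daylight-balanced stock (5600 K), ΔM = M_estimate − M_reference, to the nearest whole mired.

+144 mireds

ln t = (181 + 161.1) / 99.47 = 3.4392.
t = e^3.4392 = 31.163.
T = 100·t = 3116 K → 3100 K to the nearest 50 K.
M_estimate = 10⁶/3100 = 322.58; M_reference = 10⁶/5600 = 178.57.
ΔM = 322.58 − 178.57 = 144.01 → +144 mireds.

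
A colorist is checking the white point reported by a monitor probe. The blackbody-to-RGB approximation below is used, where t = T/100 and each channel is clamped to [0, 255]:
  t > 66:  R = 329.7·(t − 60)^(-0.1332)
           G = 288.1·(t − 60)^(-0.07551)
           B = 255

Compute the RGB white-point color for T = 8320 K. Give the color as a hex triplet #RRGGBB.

#D9E3FF

t = 8320/100 = 83.2; the t > 66 branch applies.
R = 329.7·(83.2 − 60)^(-0.1332) = 329.7·23.2^(-0.1332) = 329.7·0.65784 = 216.888.
G = 288.1·(83.2 − 60)^(-0.07551) = 288.1·23.2^(-0.07551) = 288.1·0.78866 = 227.214.
B = 255 by definition for t > 66.
Rounded: (217, 227, 255).
In hex: #D9E3FF.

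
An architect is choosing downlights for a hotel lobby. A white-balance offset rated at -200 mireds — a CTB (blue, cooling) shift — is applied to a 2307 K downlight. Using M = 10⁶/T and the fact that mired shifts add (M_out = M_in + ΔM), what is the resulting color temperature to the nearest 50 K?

M_in = 10⁶/2307 = 433.46 mireds.
M_out = 433.46 + (-200) = 233.46 mireds.
T_out = 10⁶/233.46 = 4283.3 K → 4300 K.

4300 K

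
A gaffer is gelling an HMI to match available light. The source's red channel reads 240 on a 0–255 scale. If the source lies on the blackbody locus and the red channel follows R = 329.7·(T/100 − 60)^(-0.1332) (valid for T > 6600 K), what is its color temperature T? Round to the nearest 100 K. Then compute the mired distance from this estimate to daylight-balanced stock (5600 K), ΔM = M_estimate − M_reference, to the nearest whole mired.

(t − 60)^(-0.1332) = 240/329.7 = 0.72793.
t − 60 = 0.72793^(1/-0.1332) = 0.72793^(-7.508) = 10.848, so t = 70.848.
T = 100·t = 7085 K → 7100 K to the nearest 100 K.
M_estimate = 10⁶/7100 = 140.85; M_reference = 10⁶/5600 = 178.57.
ΔM = 140.85 − 178.57 = -37.73 → -38 mireds.

-38 mireds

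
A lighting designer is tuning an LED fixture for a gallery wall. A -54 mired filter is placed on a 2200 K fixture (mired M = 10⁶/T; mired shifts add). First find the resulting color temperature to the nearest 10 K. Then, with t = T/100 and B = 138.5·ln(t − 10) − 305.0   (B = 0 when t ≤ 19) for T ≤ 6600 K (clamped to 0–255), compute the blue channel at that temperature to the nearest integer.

M_in = 10⁶/2200 = 454.55; M_out = 454.55 + (-54) = 400.55.
T_out = 10⁶/400.55 = 2496.6 K → 2500 K; t = 25.
B = 138.5·ln(25 − 10) − 305.0 = 138.5·ln 15 − 305.0 = 138.5·2.7081 − 305.0 = 70.065.
Rounded: 70.

70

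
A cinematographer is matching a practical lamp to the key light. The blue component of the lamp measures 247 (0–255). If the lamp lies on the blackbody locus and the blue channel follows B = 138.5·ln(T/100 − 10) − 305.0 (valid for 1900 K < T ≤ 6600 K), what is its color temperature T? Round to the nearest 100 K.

6400 K

ln(t − 10) = (247 + 305.0) / 138.5 = 3.9856.
t − 10 = e^3.9856 = 53.815, so t = 63.815.
T = 100·t = 6382 K → 6400 K to the nearest 100 K.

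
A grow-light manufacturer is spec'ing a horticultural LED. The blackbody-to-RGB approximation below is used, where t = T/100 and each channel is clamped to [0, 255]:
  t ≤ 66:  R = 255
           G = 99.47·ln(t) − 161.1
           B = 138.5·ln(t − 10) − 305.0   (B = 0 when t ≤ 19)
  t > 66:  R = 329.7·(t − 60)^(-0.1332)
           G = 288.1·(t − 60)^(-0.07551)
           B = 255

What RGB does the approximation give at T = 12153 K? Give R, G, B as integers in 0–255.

R=190, G=211, B=255

t = 12153/100 = 121.53; the t > 66 branch applies.
R = 329.7·(121.53 − 60)^(-0.1332) = 329.7·61.53^(-0.1332) = 329.7·0.57769 = 190.464.
G = 288.1·(121.53 − 60)^(-0.07551) = 288.1·61.53^(-0.07551) = 288.1·0.73267 = 211.081.
B = 255 by definition for t > 66.
Rounded: (190, 211, 255).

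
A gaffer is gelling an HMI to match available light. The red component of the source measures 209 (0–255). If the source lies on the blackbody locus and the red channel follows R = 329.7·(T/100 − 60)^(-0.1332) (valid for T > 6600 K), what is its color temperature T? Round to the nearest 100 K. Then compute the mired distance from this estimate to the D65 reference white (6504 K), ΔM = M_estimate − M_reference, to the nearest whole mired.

-44 mireds

(t − 60)^(-0.1332) = 209/329.7 = 0.63391.
t − 60 = 0.63391^(1/-0.1332) = 0.63391^(-7.508) = 30.639, so t = 90.639.
T = 100·t = 9064 K → 9100 K to the nearest 100 K.
M_estimate = 10⁶/9100 = 109.89; M_reference = 10⁶/6504 = 153.75.
ΔM = 109.89 − 153.75 = -43.86 → -44 mireds.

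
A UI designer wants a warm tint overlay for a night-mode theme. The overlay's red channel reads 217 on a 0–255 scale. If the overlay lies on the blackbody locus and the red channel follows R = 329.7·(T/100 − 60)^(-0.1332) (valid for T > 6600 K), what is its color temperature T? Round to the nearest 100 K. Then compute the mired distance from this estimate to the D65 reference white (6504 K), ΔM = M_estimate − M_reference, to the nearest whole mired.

-33 mireds

(t − 60)^(-0.1332) = 217/329.7 = 0.65817.
t − 60 = 0.65817^(1/-0.1332) = 0.65817^(-7.508) = 23.110, so t = 83.110.
T = 100·t = 8311 K → 8300 K to the nearest 100 K.
M_estimate = 10⁶/8300 = 120.48; M_reference = 10⁶/6504 = 153.75.
ΔM = 120.48 − 153.75 = -33.27 → -33 mireds.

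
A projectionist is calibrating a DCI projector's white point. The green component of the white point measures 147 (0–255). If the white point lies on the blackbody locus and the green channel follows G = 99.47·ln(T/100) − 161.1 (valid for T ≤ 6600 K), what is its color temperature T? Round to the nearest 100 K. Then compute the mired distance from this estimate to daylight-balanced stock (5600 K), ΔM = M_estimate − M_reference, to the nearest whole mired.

+276 mireds

ln t = (147 + 161.1) / 99.47 = 3.0974.
t = e^3.0974 = 22.141.
T = 100·t = 2214 K → 2200 K to the nearest 100 K.
M_estimate = 10⁶/2200 = 454.55; M_reference = 10⁶/5600 = 178.57.
ΔM = 454.55 − 178.57 = 275.97 → +276 mireds.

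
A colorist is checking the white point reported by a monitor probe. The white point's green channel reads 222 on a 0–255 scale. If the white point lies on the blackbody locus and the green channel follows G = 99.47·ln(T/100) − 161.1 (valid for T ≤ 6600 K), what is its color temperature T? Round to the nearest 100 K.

4700 K

ln t = (222 + 161.1) / 99.47 = 3.8514.
t = e^3.8514 = 47.059.
T = 100·t = 4706 K → 4700 K to the nearest 100 K.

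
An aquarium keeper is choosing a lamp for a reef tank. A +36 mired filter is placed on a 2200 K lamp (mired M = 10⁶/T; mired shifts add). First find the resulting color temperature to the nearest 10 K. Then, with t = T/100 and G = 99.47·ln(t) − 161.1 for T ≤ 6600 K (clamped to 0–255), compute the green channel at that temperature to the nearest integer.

139

M_in = 10⁶/2200 = 454.55; M_out = 454.55 + (+36) = 490.55.
T_out = 10⁶/490.55 = 2038.5 K → 2040 K; t = 20.4.
G = 99.47·ln 20.4 − 161.1 = 99.47·3.0155 − 161.1 = 138.855.
Rounded: 139.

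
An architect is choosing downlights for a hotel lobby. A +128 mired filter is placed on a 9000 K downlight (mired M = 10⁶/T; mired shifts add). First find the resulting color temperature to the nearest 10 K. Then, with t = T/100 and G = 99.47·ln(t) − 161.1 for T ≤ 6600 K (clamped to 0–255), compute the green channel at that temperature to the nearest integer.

210

M_in = 10⁶/9000 = 111.11; M_out = 111.11 + (+128) = 239.11.
T_out = 10⁶/239.11 = 4182.2 K → 4180 K; t = 41.8.
G = 99.47·ln 41.8 − 161.1 = 99.47·3.7329 − 161.1 = 210.211.
Rounded: 210.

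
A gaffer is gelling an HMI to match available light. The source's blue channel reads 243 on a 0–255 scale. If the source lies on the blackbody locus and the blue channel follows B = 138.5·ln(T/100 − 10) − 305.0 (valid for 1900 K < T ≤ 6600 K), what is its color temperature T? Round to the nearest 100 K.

ln(t − 10) = (243 + 305.0) / 138.5 = 3.9567.
t − 10 = e^3.9567 = 52.283, so t = 62.283.
T = 100·t = 6228 K → 6200 K to the nearest 100 K.

6200 K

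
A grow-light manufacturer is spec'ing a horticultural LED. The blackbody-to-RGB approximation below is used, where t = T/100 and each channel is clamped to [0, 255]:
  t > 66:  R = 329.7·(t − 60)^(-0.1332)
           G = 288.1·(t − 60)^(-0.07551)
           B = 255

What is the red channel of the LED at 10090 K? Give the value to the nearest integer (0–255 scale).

201

t = 10090/100 = 100.9; the t > 66 branch applies.
R = 329.7·(100.9 − 60)^(-0.1332) = 329.7·40.9^(-0.1332) = 329.7·0.60998 = 201.112.
Rounded: 201.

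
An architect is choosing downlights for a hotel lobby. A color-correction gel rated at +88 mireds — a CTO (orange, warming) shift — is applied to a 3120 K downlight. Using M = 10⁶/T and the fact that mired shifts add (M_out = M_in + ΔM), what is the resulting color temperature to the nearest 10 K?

2450 K

M_in = 10⁶/3120 = 320.51 mireds.
M_out = 320.51 + (+88) = 408.51 mireds.
T_out = 10⁶/408.51 = 2447.9 K → 2450 K.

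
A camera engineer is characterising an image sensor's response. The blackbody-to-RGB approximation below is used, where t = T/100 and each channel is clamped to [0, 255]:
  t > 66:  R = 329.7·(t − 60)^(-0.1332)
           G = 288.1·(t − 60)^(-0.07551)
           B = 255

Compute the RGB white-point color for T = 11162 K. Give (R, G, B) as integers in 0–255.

t = 11162/100 = 111.62; the t > 66 branch applies.
R = 329.7·(111.62 − 60)^(-0.1332) = 329.7·51.62^(-0.1332) = 329.7·0.59136 = 194.972.
G = 288.1·(111.62 − 60)^(-0.07551) = 288.1·51.62^(-0.07551) = 288.1·0.74245 = 213.899.
B = 255 by definition for t > 66.
Rounded: (195, 214, 255).

(195, 214, 255)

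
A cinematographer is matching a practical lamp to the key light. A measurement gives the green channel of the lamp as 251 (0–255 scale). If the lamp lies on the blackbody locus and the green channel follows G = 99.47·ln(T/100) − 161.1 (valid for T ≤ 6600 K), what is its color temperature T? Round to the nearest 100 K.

ln t = (251 + 161.1) / 99.47 = 4.1430.
t = e^4.1430 = 62.989.
T = 100·t = 6299 K → 6300 K to the nearest 100 K.

6300 K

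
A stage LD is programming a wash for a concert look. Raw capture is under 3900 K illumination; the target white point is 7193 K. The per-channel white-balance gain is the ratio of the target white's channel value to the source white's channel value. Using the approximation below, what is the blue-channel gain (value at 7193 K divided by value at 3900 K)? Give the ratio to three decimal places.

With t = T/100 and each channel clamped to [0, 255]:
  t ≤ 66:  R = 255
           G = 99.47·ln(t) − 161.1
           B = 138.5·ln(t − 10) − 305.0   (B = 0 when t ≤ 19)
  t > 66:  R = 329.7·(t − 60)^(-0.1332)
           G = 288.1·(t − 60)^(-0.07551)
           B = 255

At 3900 K (t = 39):
  B = 138.5·ln(39 − 10) − 305.0 = 138.5·ln 29 − 305.0 = 138.5·3.3673 − 305.0 = 161.370.
At 7193 K (t = 71.93):
  B = 255 by definition for t > 66.
Gain = 255.000 / 161.370 = 1.5802 → 1.580.

1.580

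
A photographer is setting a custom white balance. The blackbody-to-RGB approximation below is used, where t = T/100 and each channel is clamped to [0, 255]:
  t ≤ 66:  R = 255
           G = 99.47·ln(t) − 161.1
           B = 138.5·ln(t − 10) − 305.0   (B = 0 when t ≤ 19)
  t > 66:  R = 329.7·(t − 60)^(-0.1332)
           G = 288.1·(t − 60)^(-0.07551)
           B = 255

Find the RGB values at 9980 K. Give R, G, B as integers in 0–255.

R=202, G=218, B=255

t = 9980/100 = 99.8; the t > 66 branch applies.
R = 329.7·(99.8 − 60)^(-0.1332) = 329.7·39.8^(-0.1332) = 329.7·0.61220 = 201.843.
G = 288.1·(99.8 − 60)^(-0.07551) = 288.1·39.8^(-0.07551) = 288.1·0.75717 = 218.140.
B = 255 by definition for t > 66.
Rounded: (202, 218, 255).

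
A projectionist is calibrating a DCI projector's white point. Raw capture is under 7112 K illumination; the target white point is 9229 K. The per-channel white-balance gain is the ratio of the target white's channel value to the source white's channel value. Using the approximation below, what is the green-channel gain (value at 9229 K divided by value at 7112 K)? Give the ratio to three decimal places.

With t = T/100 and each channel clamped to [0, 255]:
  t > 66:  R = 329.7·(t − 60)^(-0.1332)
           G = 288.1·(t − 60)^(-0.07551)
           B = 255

At 7112 K (t = 71.12):
  G = 288.1·(71.12 − 60)^(-0.07551) = 288.1·11.12^(-0.07551) = 288.1·0.83370 = 240.188.
At 9229 K (t = 92.29):
  G = 288.1·(92.29 − 60)^(-0.07551) = 288.1·32.29^(-0.07551) = 288.1·0.76922 = 221.612.
Gain = 221.612 / 240.188 = 0.9227 → 0.923.

0.923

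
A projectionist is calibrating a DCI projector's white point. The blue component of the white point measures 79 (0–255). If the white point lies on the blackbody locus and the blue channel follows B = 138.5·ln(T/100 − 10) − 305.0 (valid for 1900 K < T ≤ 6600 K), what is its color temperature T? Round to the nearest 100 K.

2600 K

ln(t − 10) = (79 + 305.0) / 138.5 = 2.7726.
t − 10 = e^2.7726 = 16.000, so t = 26.000.
T = 100·t = 2600 K → 2600 K to the nearest 100 K.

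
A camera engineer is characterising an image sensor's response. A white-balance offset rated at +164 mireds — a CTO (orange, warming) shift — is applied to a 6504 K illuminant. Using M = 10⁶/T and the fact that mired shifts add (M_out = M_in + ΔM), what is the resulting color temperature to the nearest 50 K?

3150 K

M_in = 10⁶/6504 = 153.75 mireds.
M_out = 153.75 + (+164) = 317.75 mireds.
T_out = 10⁶/317.75 = 3147.1 K → 3150 K.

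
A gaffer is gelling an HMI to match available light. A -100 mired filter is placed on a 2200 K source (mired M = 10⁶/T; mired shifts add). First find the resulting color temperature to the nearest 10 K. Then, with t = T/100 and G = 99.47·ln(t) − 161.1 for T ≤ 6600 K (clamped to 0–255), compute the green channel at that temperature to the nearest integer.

171

M_in = 10⁶/2200 = 454.55; M_out = 454.55 + (-100) = 354.55.
T_out = 10⁶/354.55 = 2820.5 K → 2820 K; t = 28.2.
G = 99.47·ln 28.2 − 161.1 = 99.47·3.3393 − 161.1 = 171.062.
Rounded: 171.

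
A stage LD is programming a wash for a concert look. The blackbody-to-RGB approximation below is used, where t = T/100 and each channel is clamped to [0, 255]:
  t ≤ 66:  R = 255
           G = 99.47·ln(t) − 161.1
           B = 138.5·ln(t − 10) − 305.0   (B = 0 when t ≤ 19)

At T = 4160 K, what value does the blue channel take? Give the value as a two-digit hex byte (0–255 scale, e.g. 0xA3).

t = 4160/100 = 41.6; the t ≤ 66 branch applies.
B = 138.5·ln(41.6 − 10) − 305.0 = 138.5·ln 31.6 − 305.0 = 138.5·3.4532 − 305.0 = 173.262.
Rounded: 173; in hex, 0xAD.

0xAD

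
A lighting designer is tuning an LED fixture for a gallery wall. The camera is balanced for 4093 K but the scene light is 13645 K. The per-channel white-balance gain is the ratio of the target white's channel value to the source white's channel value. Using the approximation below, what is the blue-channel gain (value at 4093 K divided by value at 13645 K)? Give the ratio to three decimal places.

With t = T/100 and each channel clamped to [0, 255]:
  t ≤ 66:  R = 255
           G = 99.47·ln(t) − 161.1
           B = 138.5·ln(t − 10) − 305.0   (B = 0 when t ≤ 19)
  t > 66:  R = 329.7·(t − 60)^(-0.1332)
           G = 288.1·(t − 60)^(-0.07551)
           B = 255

At 13645 K (t = 136.45):
  B = 255 by definition for t > 66.
At 4093 K (t = 40.93):
  B = 138.5·ln(40.93 − 10) − 305.0 = 138.5·ln 30.93 − 305.0 = 138.5·3.4317 − 305.0 = 170.294.
Gain = 170.294 / 255.000 = 0.6678 → 0.668.

0.668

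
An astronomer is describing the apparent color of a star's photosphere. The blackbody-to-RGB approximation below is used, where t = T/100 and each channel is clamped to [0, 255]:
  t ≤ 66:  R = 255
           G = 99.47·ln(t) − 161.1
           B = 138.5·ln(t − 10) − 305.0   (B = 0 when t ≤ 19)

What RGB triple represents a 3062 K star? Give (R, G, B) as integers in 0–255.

(255, 179, 114)

t = 3062/100 = 30.62; the t ≤ 66 branch applies.
R = 255 by definition for t ≤ 66.
G = 99.47·ln 30.62 − 161.1 = 99.47·3.4217 − 161.1 = 179.252.
B = 138.5·ln(30.62 − 10) − 305.0 = 138.5·ln 20.62 − 305.0 = 138.5·3.0263 − 305.0 = 114.137.
Rounded: (255, 179, 114).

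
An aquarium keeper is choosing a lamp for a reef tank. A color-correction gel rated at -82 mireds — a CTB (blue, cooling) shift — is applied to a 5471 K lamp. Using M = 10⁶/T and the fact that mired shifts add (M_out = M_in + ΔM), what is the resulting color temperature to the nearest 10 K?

M_in = 10⁶/5471 = 182.78 mireds.
M_out = 182.78 + (-82) = 100.78 mireds.
T_out = 10⁶/100.78 = 9922.4 K → 9920 K.

9920 K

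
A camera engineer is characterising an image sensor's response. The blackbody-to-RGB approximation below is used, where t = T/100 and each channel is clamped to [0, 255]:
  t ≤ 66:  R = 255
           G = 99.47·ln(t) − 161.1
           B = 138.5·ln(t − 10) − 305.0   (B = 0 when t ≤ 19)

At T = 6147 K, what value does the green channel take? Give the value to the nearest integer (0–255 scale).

t = 6147/100 = 61.47; the t ≤ 66 branch applies.
G = 99.47·ln 61.47 − 161.1 = 99.47·4.1185 − 161.1 = 248.572.
Rounded: 249.

249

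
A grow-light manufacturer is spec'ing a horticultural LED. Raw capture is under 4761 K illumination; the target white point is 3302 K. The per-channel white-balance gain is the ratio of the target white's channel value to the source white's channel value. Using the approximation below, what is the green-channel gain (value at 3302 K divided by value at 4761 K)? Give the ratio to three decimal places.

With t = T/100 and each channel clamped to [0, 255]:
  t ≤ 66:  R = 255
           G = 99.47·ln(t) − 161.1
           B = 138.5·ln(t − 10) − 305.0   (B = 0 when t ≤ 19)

At 4761 K (t = 47.61):
  G = 99.47·ln 47.61 − 161.1 = 99.47·3.8630 − 161.1 = 223.157.
At 3302 K (t = 33.02):
  G = 99.47·ln 33.02 − 161.1 = 99.47·3.4971 − 161.1 = 186.758.
Gain = 186.758 / 223.157 = 0.8369 → 0.837.

0.837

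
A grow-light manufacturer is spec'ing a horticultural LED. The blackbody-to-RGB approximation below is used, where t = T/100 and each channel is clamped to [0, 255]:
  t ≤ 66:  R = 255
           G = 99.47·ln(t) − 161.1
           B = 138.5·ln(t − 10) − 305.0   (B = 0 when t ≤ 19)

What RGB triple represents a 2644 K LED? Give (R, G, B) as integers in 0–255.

(255, 165, 83)

t = 2644/100 = 26.44; the t ≤ 66 branch applies.
R = 255 by definition for t ≤ 66.
G = 99.47·ln 26.44 − 161.1 = 99.47·3.2749 − 161.1 = 164.652.
B = 138.5·ln(26.44 − 10) − 305.0 = 138.5·ln 16.44 − 305.0 = 138.5·2.7997 − 305.0 = 82.761.
Rounded: (255, 165, 83).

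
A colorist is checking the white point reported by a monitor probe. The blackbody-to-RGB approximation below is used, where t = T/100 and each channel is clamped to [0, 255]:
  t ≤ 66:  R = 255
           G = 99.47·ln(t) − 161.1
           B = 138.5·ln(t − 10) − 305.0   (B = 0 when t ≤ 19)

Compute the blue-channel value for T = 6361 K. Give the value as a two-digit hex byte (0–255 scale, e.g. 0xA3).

t = 6361/100 = 63.61; the t ≤ 66 branch applies.
B = 138.5·ln(63.61 − 10) − 305.0 = 138.5·ln 53.61 − 305.0 = 138.5·3.9817 − 305.0 = 246.470.
Rounded: 246; in hex, 0xF6.

0xF6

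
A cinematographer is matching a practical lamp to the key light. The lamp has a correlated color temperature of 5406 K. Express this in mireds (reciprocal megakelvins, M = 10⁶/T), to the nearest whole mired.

M = 10⁶ / 5406 = 184.980 → 185 mireds.

185 mireds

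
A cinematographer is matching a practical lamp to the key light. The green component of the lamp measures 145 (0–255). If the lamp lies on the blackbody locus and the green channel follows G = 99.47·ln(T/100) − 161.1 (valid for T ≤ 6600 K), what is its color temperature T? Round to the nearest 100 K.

ln t = (145 + 161.1) / 99.47 = 3.0773.
t = e^3.0773 = 21.700.
T = 100·t = 2170 K → 2200 K to the nearest 100 K.

2200 K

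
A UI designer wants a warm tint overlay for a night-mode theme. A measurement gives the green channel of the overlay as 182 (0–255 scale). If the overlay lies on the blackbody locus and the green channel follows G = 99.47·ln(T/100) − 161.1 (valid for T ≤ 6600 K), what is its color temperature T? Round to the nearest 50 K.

ln t = (182 + 161.1) / 99.47 = 3.4493.
t = e^3.4493 = 31.478.
T = 100·t = 3148 K → 3150 K to the nearest 50 K.

3150 K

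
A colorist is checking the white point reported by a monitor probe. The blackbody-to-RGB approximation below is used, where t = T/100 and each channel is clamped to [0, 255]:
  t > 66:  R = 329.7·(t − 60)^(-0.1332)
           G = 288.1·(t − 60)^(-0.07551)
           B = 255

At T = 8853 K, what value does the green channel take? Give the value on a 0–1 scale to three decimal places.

t = 8853/100 = 88.53; the t > 66 branch applies.
G = 288.1·(88.53 − 60)^(-0.07551) = 288.1·28.53^(-0.07551) = 288.1·0.77644 = 223.694.
On a 0–1 scale: 223.694/255 = 0.8772 → 0.877.

0.877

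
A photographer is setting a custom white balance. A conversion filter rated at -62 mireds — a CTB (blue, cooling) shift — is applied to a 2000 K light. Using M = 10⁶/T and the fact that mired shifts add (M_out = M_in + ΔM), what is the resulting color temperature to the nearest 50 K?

M_in = 10⁶/2000 = 500.00 mireds.
M_out = 500.00 + (-62) = 438.00 mireds.
T_out = 10⁶/438.00 = 2283.1 K → 2300 K.

2300 K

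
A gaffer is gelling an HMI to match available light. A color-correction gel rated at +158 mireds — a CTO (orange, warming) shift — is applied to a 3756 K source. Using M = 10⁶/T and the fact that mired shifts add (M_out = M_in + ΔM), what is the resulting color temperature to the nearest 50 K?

2350 K

M_in = 10⁶/3756 = 266.24 mireds.
M_out = 266.24 + (+158) = 424.24 mireds.
T_out = 10⁶/424.24 = 2357.2 K → 2350 K.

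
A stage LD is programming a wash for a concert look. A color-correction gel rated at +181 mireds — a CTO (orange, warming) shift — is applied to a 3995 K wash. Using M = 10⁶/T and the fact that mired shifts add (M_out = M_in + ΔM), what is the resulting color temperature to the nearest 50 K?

2300 K

M_in = 10⁶/3995 = 250.31 mireds.
M_out = 250.31 + (+181) = 431.31 mireds.
T_out = 10⁶/431.31 = 2318.5 K → 2300 K.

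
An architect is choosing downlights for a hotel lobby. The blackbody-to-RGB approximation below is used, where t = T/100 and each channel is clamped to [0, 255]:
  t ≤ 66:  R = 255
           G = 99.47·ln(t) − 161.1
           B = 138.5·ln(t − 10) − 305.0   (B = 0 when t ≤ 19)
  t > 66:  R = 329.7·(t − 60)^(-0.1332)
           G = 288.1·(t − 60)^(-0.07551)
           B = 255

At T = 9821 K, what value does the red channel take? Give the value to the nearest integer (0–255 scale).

203

t = 9821/100 = 98.21; the t > 66 branch applies.
R = 329.7·(98.21 − 60)^(-0.1332) = 329.7·38.21^(-0.1332) = 329.7·0.61554 = 202.942.
Rounded: 203.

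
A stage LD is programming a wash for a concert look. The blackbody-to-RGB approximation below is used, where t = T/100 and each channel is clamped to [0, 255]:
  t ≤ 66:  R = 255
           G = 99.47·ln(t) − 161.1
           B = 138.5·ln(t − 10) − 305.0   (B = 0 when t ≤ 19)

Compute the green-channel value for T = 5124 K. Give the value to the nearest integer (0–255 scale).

230

t = 5124/100 = 51.24; the t ≤ 66 branch applies.
G = 99.47·ln 51.24 − 161.1 = 99.47·3.9365 − 161.1 = 230.466.
Rounded: 230.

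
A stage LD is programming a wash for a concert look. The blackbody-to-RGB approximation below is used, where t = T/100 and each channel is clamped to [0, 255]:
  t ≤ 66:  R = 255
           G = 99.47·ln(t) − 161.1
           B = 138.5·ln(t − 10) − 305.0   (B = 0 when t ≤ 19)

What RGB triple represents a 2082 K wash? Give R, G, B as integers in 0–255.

t = 2082/100 = 20.82; the t ≤ 66 branch applies.
R = 255 by definition for t ≤ 66.
G = 99.47·ln 20.82 − 161.1 = 99.47·3.0359 − 161.1 = 140.882.
B = 138.5·ln(20.82 − 10) − 305.0 = 138.5·ln 10.82 − 305.0 = 138.5·2.3814 − 305.0 = 24.823.
Rounded: (255, 141, 25).

R=255, G=141, B=25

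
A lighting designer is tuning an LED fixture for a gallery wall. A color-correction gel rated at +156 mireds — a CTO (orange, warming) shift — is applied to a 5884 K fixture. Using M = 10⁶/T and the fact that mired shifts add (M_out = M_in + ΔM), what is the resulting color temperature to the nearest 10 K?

3070 K

M_in = 10⁶/5884 = 169.95 mireds.
M_out = 169.95 + (+156) = 325.95 mireds.
T_out = 10⁶/325.95 = 3067.9 K → 3070 K.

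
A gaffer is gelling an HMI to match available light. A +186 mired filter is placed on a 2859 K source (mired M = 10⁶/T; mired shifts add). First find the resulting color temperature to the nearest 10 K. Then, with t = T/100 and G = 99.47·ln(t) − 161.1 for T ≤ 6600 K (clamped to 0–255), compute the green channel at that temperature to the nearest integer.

M_in = 10⁶/2859 = 349.77; M_out = 349.77 + (+186) = 535.77.
T_out = 10⁶/535.77 = 1866.5 K → 1870 K; t = 18.7.
G = 99.47·ln 18.7 − 161.1 = 99.47·2.9285 − 161.1 = 130.200.
Rounded: 130.

130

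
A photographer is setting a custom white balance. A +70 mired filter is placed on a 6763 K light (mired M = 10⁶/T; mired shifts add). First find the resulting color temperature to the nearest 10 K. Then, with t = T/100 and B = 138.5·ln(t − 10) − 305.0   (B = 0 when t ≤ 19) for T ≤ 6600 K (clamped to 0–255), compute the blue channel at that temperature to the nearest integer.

M_in = 10⁶/6763 = 147.86; M_out = 147.86 + (+70) = 217.86.
T_out = 10⁶/217.86 = 4590.0 K → 4590 K; t = 45.9.
B = 138.5·ln(45.9 − 10) − 305.0 = 138.5·ln 35.9 − 305.0 = 138.5·3.5807 − 305.0 = 190.932.
Rounded: 191.

191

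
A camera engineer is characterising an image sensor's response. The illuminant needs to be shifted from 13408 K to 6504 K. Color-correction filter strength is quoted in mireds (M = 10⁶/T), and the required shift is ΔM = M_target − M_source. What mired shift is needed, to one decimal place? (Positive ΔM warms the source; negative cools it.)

+79.2 mireds

M_source = 10⁶/13408 = 74.582; M_target = 10⁶/6504 = 153.752.
ΔM = 153.752 − 74.582 = 79.169 → +79.2 mireds, a warming shift.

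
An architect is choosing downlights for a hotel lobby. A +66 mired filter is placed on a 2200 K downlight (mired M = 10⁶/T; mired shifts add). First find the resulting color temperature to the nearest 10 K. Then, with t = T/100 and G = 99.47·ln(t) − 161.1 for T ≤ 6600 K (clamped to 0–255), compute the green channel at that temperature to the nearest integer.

M_in = 10⁶/2200 = 454.55; M_out = 454.55 + (+66) = 520.55.
T_out = 10⁶/520.55 = 1921.1 K → 1920 K; t = 19.2.
G = 99.47·ln 19.2 − 161.1 = 99.47·2.9549 − 161.1 = 132.825.
Rounded: 133.

133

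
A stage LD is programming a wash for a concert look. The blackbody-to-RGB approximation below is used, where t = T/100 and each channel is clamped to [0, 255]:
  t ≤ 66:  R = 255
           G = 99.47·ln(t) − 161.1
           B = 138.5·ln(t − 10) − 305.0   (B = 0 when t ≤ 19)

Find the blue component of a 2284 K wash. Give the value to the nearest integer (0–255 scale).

t = 2284/100 = 22.84; the t ≤ 66 branch applies.
B = 138.5·ln(22.84 − 10) − 305.0 = 138.5·ln 12.84 − 305.0 = 138.5·2.5526 − 305.0 = 48.530.
Rounded: 49.

49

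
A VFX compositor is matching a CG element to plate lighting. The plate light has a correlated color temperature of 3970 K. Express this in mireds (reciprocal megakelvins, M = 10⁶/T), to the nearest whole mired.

252 mireds

M = 10⁶ / 3970 = 251.889 → 252 mireds.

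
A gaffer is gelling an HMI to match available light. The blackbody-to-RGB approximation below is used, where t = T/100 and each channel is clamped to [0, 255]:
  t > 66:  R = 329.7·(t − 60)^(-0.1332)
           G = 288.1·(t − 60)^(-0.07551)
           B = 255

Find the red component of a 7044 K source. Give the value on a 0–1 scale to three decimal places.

t = 7044/100 = 70.44; the t > 66 branch applies.
R = 329.7·(70.44 − 60)^(-0.1332) = 329.7·10.44^(-0.1332) = 329.7·0.73166 = 241.228.
On a 0–1 scale: 241.228/255 = 0.9460 → 0.946.

0.946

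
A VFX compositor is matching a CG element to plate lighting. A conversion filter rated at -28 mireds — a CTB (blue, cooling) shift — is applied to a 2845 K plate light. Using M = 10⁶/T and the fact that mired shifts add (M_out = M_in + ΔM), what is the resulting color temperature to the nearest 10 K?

M_in = 10⁶/2845 = 351.49 mireds.
M_out = 351.49 + (-28) = 323.49 mireds.
T_out = 10⁶/323.49 = 3091.2 K → 3090 K.

3090 K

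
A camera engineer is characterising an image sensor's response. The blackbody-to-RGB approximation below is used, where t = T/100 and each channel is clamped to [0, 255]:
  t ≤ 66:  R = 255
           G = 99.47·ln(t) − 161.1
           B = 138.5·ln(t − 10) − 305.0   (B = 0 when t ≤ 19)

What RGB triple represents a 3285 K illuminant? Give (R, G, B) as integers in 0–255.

(255, 186, 128)

t = 3285/100 = 32.85; the t ≤ 66 branch applies.
R = 255 by definition for t ≤ 66.
G = 99.47·ln 32.85 − 161.1 = 99.47·3.4920 − 161.1 = 186.244.
B = 138.5·ln(32.85 − 10) − 305.0 = 138.5·ln 22.85 − 305.0 = 138.5·3.1290 − 305.0 = 128.360.
Rounded: (255, 186, 128).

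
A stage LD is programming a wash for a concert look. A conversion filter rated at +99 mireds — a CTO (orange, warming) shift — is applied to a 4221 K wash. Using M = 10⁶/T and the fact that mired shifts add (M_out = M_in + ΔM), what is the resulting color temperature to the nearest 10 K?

M_in = 10⁶/4221 = 236.91 mireds.
M_out = 236.91 + (+99) = 335.91 mireds.
T_out = 10⁶/335.91 = 2977.0 K → 2980 K.

2980 K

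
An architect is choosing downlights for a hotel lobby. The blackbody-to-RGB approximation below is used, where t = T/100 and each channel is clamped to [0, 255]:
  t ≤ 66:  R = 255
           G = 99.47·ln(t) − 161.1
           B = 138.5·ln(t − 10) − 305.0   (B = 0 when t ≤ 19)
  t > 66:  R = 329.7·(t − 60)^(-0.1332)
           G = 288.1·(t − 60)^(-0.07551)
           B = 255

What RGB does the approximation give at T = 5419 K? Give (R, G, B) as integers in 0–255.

t = 5419/100 = 54.19; the t ≤ 66 branch applies.
R = 255 by definition for t ≤ 66.
G = 99.47·ln 54.19 − 161.1 = 99.47·3.9925 − 161.1 = 236.034.
B = 138.5·ln(54.19 − 10) − 305.0 = 138.5·ln 44.19 − 305.0 = 138.5·3.7885 − 305.0 = 219.707.
Rounded: (255, 236, 220).

(255, 236, 220)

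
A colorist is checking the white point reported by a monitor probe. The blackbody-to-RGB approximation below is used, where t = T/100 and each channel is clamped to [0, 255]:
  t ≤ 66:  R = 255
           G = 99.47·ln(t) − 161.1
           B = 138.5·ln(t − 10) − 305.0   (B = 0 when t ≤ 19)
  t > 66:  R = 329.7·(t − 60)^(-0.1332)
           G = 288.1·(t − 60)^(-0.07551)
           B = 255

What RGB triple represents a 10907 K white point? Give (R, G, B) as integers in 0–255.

t = 10907/100 = 109.07; the t > 66 branch applies.
R = 329.7·(109.07 − 60)^(-0.1332) = 329.7·49.07^(-0.1332) = 329.7·0.59537 = 196.292.
G = 288.1·(109.07 − 60)^(-0.07551) = 288.1·49.07^(-0.07551) = 288.1·0.74529 = 214.719.
B = 255 by definition for t > 66.
Rounded: (196, 215, 255).

(196, 215, 255)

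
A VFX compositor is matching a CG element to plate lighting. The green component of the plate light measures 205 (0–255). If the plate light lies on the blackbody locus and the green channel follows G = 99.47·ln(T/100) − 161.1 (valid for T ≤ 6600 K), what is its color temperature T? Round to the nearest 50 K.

3950 K

ln t = (205 + 161.1) / 99.47 = 3.6805.
t = e^3.6805 = 39.666.
T = 100·t = 3967 K → 3950 K to the nearest 50 K.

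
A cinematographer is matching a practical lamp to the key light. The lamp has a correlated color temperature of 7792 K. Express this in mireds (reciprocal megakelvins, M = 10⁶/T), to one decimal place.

128.3 mireds

M = 10⁶ / 7792 = 128.337 → 128.3 mireds.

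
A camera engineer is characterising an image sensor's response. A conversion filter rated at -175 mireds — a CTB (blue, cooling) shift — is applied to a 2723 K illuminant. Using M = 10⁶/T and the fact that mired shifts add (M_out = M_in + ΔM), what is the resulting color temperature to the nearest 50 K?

5200 K

M_in = 10⁶/2723 = 367.24 mireds.
M_out = 367.24 + (-175) = 192.24 mireds.
T_out = 10⁶/192.24 = 5201.8 K → 5200 K.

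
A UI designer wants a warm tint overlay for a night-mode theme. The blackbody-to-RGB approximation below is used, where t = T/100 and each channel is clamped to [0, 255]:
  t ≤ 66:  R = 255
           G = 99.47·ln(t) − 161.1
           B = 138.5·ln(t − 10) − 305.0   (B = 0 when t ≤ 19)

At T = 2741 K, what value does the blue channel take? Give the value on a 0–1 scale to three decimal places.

t = 2741/100 = 27.41; the t ≤ 66 branch applies.
B = 138.5·ln(27.41 − 10) − 305.0 = 138.5·ln 17.41 − 305.0 = 138.5·2.8570 − 305.0 = 90.701.
On a 0–1 scale: 90.701/255 = 0.3557 → 0.356.

0.356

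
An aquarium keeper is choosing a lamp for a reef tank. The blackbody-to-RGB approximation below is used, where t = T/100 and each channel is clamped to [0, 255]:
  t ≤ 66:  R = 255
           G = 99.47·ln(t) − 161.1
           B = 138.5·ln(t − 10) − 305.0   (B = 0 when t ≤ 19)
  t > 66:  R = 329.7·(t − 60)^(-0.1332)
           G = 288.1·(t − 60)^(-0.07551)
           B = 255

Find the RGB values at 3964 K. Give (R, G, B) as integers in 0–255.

t = 3964/100 = 39.64; the t ≤ 66 branch applies.
R = 255 by definition for t ≤ 66.
G = 99.47·ln 39.64 − 161.1 = 99.47·3.6798 − 161.1 = 204.934.
B = 138.5·ln(39.64 − 10) − 305.0 = 138.5·ln 29.64 − 305.0 = 138.5·3.3891 − 305.0 = 164.394.
Rounded: (255, 205, 164).

(255, 205, 164)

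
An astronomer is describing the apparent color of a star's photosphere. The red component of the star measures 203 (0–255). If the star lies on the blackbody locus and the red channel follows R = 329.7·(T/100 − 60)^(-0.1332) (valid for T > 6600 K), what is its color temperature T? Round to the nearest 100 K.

(t − 60)^(-0.1332) = 203/329.7 = 0.61571.
t − 60 = 0.61571^(1/-0.1332) = 0.61571^(-7.508) = 38.129, so t = 98.129.
T = 100·t = 9813 K → 9800 K to the nearest 100 K.

9800 K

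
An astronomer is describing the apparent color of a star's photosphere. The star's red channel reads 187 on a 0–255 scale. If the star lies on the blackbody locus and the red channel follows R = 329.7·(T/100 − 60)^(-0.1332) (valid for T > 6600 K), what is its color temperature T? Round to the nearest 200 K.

13000 K

(t − 60)^(-0.1332) = 187/329.7 = 0.56718.
t − 60 = 0.56718^(1/-0.1332) = 0.56718^(-7.508) = 70.620, so t = 130.620.
T = 100·t = 13062 K → 13000 K to the nearest 200 K.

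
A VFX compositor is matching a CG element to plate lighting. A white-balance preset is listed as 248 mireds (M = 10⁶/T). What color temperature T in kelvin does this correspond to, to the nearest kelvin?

4032 K

T = 10⁶ / 248 = 4032.26 K → 4032 K.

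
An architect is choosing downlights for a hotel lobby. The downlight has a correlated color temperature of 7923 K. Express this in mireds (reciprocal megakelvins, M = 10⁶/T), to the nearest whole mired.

126 mireds

M = 10⁶ / 7923 = 126.215 → 126 mireds.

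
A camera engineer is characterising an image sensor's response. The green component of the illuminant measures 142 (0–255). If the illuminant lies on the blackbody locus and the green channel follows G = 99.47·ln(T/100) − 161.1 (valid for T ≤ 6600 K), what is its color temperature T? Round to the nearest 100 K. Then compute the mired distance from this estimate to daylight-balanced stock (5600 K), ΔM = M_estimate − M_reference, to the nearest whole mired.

ln t = (142 + 161.1) / 99.47 = 3.0471.
t = e^3.0471 = 21.055.
T = 100·t = 2106 K → 2100 K to the nearest 100 K.
M_estimate = 10⁶/2100 = 476.19; M_reference = 10⁶/5600 = 178.57.
ΔM = 476.19 − 178.57 = 297.62 → +298 mireds.

+298 mireds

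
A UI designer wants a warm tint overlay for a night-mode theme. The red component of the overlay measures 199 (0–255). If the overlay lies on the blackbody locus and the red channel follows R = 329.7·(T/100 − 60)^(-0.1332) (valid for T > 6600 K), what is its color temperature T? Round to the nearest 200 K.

(t − 60)^(-0.1332) = 199/329.7 = 0.60358.
t − 60 = 0.60358^(1/-0.1332) = 0.60358^(-7.508) = 44.273, so t = 104.273.
T = 100·t = 10427 K → 10400 K to the nearest 200 K.

10400 K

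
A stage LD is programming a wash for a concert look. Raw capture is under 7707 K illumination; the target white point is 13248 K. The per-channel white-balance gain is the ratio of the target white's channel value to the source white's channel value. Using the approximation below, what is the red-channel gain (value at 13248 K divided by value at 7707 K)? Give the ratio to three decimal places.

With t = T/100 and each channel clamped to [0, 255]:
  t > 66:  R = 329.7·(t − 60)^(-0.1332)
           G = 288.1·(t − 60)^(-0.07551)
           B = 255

At 7707 K (t = 77.07):
  R = 329.7·(77.07 − 60)^(-0.1332) = 329.7·17.07^(-0.1332) = 329.7·0.68528 = 225.936.
At 13248 K (t = 132.48):
  R = 329.7·(132.48 − 60)^(-0.1332) = 329.7·72.48^(-0.1332) = 329.7·0.56522 = 186.354.
Gain = 186.354 / 225.936 = 0.8248 → 0.825.

0.825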